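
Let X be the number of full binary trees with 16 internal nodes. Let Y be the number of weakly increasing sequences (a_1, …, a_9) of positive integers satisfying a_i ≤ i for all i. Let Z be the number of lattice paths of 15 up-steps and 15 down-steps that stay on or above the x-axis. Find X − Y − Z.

25657963

Full binary trees with n internal nodes are counted by C_n; here n = 16. So X = C_16 = 35357670.
Such sub-staircase sequences of length n are counted by C_n; here n = 9. So Y = C_9 = 4862.
Paths of 15 up- and 15 down-steps that never dip below the axis are Dyck paths; their count is C_15. So Z = C_15 = 9694845.
X − Y − Z = 35357670 − 4862 − 9694845 = 25657963.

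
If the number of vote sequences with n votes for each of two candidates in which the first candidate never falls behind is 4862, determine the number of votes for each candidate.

9

Such ballot sequences with n votes each are counted by C_n, and C_9 = 4862.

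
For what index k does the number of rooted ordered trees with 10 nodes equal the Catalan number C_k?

A rooted plane tree on 10 nodes has 9 edges, and such trees are counted by C_9.

9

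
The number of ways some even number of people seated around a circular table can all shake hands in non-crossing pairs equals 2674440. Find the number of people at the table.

Non-crossing handshake pairings of 2n people are counted by C_n. Since C_14 = 2674440, the index is 14.
So n = 14, and there are 2n = 28 people.

28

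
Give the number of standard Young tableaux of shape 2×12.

208012

Standard Young tableaux of shape 2×n are counted by C_n; here n = 12.
C_12 = C(24,12)/13 = 2704156/13 = 208012.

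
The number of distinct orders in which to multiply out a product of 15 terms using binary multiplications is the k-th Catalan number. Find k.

Bracketing 15 factors into binary products is counted by C_{15−1} = C_14.

14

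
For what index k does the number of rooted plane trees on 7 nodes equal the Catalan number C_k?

A rooted plane tree on 7 nodes has 6 edges, and such trees are counted by C_6.

6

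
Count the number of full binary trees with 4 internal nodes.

14

The number of full binary trees on 4 internal nodes is the Catalan number C_4.
C_4 = C(8,4)/5 = 70/5 = 14.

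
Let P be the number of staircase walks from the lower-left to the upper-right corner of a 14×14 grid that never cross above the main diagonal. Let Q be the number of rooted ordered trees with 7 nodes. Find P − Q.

2674308

Sub-diagonal monotone paths from (0,0) to (14,14) biject with Dyck paths of semilength 14, giving C_14. So P = C_14 = 2674440.
A rooted plane tree on 7 nodes has 6 edges, and such trees are counted by C_6. So Q = C_6 = 132.
P − Q = 2674440 − 132 = 2674308.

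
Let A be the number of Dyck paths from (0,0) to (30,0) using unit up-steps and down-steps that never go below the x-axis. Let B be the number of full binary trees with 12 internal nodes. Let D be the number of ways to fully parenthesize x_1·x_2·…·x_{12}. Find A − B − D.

A Dyck path with 15 up-steps and 15 down-steps has semilength 15, so there are C_15 of them. So A = C_15 = 9694845.
The number of full binary trees on 12 internal nodes is the Catalan number C_12. So B = C_12 = 208012.
Ways to associate a product of 12 factors correspond to binary trees on 12 leaves, so the count is C_11. So D = C_11 = 58786.
A − B − D = 9694845 − 208012 − 58786 = 9428047.

9428047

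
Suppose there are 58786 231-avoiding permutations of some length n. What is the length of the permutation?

11

Permutations of [n] avoiding a fixed length-3 pattern are counted by C_n, and C_11 = 58786.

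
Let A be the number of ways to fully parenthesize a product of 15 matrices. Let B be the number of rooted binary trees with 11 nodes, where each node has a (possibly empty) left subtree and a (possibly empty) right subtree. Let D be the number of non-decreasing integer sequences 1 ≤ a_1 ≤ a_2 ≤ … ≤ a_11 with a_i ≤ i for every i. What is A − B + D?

2674440

Parenthesizations of m factors correspond to full binary trees with m leaves, counted by C_{m−1}; m = 15 gives C_14. So A = C_14 = 2674440.
There are C_n binary search tree shapes on n keys; with n = 11 that is C_11. So B = C_11 = 58786.
Weakly increasing sequences with a_i ≤ i biject with Dyck paths of semilength 11, so there are C_11. So D = C_11 = 58786.
A − B + D = 2674440 − 58786 + 58786 = 2674440.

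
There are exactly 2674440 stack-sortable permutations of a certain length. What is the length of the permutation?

Stack-sortable permutations of [n] are counted by C_n. Since C_14 = 2674440, the index is 14.

14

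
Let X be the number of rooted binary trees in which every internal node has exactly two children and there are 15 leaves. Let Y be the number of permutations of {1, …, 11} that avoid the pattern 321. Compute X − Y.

2615654

Full binary trees with 15 leaves have 15−1 = 14 internal nodes, so there are C_14 of them. So X = C_14 = 2674440.
Permutations of [n] avoiding any single length-3 pattern are counted by C_n; here n = 11. So Y = C_11 = 58786.
X − Y = 2674440 − 58786 = 2615654.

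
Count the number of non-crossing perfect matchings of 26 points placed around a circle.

742900

Pairing 26 circle points by 13 non-crossing chords gives C_13 matchings.
C_13 = C(26,13)/14 = 10400600/14 = 742900.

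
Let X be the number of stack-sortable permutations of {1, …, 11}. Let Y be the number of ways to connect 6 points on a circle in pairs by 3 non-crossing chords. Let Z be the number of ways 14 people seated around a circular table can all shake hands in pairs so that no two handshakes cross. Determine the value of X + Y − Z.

58362

By Knuth's characterisation, the stack-sortable permutations of length 11 are the 231-avoiders, numbering C_11. So X = C_11 = 58786.
Non-crossing perfect matchings of 2n points on a circle are counted by C_n; with 6 points, n = 3. So Y = C_3 = 5.
With 14 = 2·7 people, non-crossing handshake pairings are non-crossing perfect matchings on a circle, counted by C_7. So Z = C_7 = 429.
X + Y − Z = 58786 + 5 − 429 = 58362.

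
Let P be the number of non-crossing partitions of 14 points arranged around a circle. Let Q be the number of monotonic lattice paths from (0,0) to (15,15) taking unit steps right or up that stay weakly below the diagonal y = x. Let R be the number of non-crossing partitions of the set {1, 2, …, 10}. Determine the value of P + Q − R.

12352489

Non-crossing partitions of an n-element set are counted by C_n; here n = 14. So P = C_14 = 2674440.
Monotone paths in an n×n grid that stay weakly below the diagonal are counted by C_n; here n = 15. So Q = C_15 = 9694845.
The non-crossing partitions of [10] form a lattice of size C_10. So R = C_10 = 16796.
P + Q − R = 2674440 + 9694845 − 16796 = 12352489.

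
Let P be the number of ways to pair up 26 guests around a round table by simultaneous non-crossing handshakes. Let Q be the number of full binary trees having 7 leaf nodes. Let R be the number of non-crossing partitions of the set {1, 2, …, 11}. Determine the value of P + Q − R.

Non-crossing handshake pairings of 2n people are counted by C_n; 26 people gives n = 13. So P = C_13 = 742900.
Full binary trees with 7 leaves have 7−1 = 6 internal nodes, so there are C_6 of them. So Q = C_6 = 132.
Non-crossing partitions of an n-element set are counted by C_n; here n = 11. So R = C_11 = 58786.
P + Q − R = 742900 + 132 − 58786 = 684246.

684246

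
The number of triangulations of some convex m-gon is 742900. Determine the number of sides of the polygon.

15

Triangulations of a convex m-gon are counted by C_{m−2}, and C_13 = 742900.
So m − 2 = 13, giving m = 15 sides.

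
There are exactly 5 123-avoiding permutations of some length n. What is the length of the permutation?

3

Permutations of [n] avoiding a fixed length-3 pattern are counted by C_n, and C_3 = 5.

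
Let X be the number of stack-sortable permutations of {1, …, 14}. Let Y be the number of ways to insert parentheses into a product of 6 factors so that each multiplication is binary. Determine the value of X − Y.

2674398

Stack-sortable permutations are exactly the 231-avoiding ones, counted by C_n; here n = 14. So X = C_14 = 2674440.
Ways to associate a product of 6 factors correspond to binary trees on 6 leaves, so the count is C_5. So Y = C_5 = 42.
X − Y = 2674440 − 42 = 2674398.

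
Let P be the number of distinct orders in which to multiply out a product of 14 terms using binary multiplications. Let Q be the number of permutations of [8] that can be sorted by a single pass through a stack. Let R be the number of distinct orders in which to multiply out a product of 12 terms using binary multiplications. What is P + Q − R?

685544

Ways to associate a product of 14 factors correspond to binary trees on 14 leaves, so the count is C_13. So P = C_13 = 742900.
Stack-sortable permutations are exactly the 231-avoiding ones, counted by C_n; here n = 8. So Q = C_8 = 1430.
Bracketing 12 factors into binary products is counted by C_{12−1} = C_11. So R = C_11 = 58786.
P + Q − R = 742900 + 1430 − 58786 = 685544.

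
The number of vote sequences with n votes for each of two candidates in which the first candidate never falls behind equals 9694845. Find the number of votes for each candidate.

Such ballot sequences with n votes each are counted by C_n. The Catalan number equal to 9694845 is C_15.

15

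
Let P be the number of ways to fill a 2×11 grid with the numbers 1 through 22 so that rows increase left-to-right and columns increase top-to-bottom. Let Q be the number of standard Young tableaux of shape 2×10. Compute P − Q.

By the hook-length formula (or a Dyck-path bijection), SYT of shape 2×11 number C_11. So P = C_11 = 58786.
Standard Young tableaux of shape 2×n are counted by C_n; here n = 10. So Q = C_10 = 16796.
P − Q = 58786 − 16796 = 41990.

41990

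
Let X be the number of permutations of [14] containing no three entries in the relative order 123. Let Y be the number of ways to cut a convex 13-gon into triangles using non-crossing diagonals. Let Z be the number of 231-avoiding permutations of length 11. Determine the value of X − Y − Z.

2556868

Permutations of [n] avoiding any single length-3 pattern are counted by C_n; here n = 14. So X = C_14 = 2674440.
A convex 13-gon is triangulated into 11 triangles, and the number of such triangulations is the Catalan number C_{13−2} = C_11. So Y = C_11 = 58786.
Permutations of [n] avoiding any single length-3 pattern are counted by C_n; here n = 11. So Z = C_11 = 58786.
X − Y − Z = 2674440 − 58786 − 58786 = 2556868.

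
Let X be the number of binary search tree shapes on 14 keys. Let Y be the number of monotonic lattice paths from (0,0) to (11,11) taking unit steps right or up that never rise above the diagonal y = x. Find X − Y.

2615654

Rooted binary trees with 14 nodes (each child slot possibly empty) number C_14. So X = C_14 = 2674440.
Sub-diagonal monotone paths from (0,0) to (11,11) biject with Dyck paths of semilength 11, giving C_11. So Y = C_11 = 58786.
X − Y = 2674440 − 58786 = 2615654.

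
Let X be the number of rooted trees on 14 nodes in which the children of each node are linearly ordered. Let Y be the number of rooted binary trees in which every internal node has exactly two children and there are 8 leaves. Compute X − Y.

Rooted ordered (plane) trees on m nodes have m−1 edges and are counted by C_{m−1}; m = 14 gives C_13. So X = C_13 = 742900.
A full binary tree with L leaves has L−1 internal nodes and is counted by C_{L−1}; L = 8 gives C_7. So Y = C_7 = 429.
X − Y = 742900 − 429 = 742471.

742471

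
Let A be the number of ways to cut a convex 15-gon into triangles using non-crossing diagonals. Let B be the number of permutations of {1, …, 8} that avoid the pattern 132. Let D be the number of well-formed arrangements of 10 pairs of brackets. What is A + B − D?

727534

The number of triangulations of a 15-gon is the Catalan number C_13 (index = sides − 2). So A = C_13 = 742900.
Permutations of [n] avoiding any single length-3 pattern are counted by C_n; here n = 8. So B = C_8 = 1430.
With 10 pairs the number of balanced bracket strings is the Catalan number C_10. So D = C_10 = 16796.
A + B − D = 742900 + 1430 − 16796 = 727534.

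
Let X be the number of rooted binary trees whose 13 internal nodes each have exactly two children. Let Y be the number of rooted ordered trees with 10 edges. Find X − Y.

726104

The number of full binary trees on 13 internal nodes is the Catalan number C_13. So X = C_13 = 742900.
Rooted ordered trees with n edges are counted by C_n; here n = 10. So Y = C_10 = 16796.
X − Y = 742900 − 16796 = 726104.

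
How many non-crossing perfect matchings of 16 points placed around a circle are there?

1430

Pairing 16 circle points by 8 non-crossing chords gives C_8 matchings.
C_8 = C_7 · 2(2·7+1)/(7+2) = 429 · 30/9 = 1430.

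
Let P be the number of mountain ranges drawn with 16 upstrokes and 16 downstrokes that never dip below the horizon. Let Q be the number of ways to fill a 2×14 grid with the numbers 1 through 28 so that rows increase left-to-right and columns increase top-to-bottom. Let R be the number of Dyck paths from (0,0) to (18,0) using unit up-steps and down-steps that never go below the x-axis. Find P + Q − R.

Paths of 16 up- and 16 down-steps that never dip below the axis are Dyck paths; their count is C_16. So P = C_16 = 35357670.
By the hook-length formula (or a Dyck-path bijection), SYT of shape 2×14 number C_14. So Q = C_14 = 2674440.
Paths of 9 up- and 9 down-steps that never dip below the axis are Dyck paths; their count is C_9. So R = C_9 = 4862.
P + Q − R = 35357670 + 2674440 − 4862 = 38027248.

38027248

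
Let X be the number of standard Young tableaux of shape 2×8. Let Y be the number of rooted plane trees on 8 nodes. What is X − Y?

Standard Young tableaux of shape 2×n are counted by C_n; here n = 8. So X = C_8 = 1430.
Rooted ordered (plane) trees on m nodes have m−1 edges and are counted by C_{m−1}; m = 8 gives C_7. So Y = C_7 = 429.
X − Y = 1430 − 429 = 1001.

1001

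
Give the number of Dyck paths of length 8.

14

Paths of 4 up- and 4 down-steps that never dip below the axis are Dyck paths; their count is C_4.
C_4 = C(8,4)/5 = 70/5 = 14.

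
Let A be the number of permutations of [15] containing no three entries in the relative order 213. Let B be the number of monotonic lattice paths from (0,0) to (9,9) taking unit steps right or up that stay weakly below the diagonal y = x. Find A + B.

Permutations of [n] avoiding any single length-3 pattern are counted by C_n; here n = 15. So A = C_15 = 9694845.
Sub-diagonal monotone paths from (0,0) to (9,9) biject with Dyck paths of semilength 9, giving C_9. So B = C_9 = 4862.
A + B = 9694845 + 4862 = 9699707.

9699707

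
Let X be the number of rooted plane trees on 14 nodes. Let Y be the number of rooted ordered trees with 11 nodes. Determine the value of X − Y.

A rooted plane tree on 14 nodes has 13 edges, and such trees are counted by C_13. So X = C_13 = 742900.
A rooted plane tree on 11 nodes has 10 edges, and such trees are counted by C_10. So Y = C_10 = 16796.
X − Y = 742900 − 16796 = 726104.

726104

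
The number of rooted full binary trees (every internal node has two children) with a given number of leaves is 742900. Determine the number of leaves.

Full binary trees with L leaves are counted by C_{L−1}, and C_13 = 742900.
So the index is 13, and the number of leaves is 13 + 1 = 14.

14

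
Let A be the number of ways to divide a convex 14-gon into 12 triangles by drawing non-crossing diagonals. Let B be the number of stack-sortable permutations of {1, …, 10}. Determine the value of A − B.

Triangulations of a convex m-gon are counted by C_{m−2}; with m = 14 this is C_12. So A = C_12 = 208012.
By Knuth's characterisation, the stack-sortable permutations of length 10 are the 231-avoiders, numbering C_10. So B = C_10 = 16796.
A − B = 208012 − 16796 = 191216.

191216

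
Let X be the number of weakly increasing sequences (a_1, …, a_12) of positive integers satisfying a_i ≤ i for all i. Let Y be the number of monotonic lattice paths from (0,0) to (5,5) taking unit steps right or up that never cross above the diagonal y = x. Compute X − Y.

207970

Such sub-staircase sequences of length n are counted by C_n; here n = 12. So X = C_12 = 208012.
Monotone paths in an n×n grid that stay weakly below the diagonal are counted by C_n; here n = 5. So Y = C_5 = 42.
X − Y = 208012 − 42 = 207970.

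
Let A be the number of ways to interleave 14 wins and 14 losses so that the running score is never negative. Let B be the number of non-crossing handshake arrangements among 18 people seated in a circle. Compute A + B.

2679302

Reading a vote for the leader as '(' and for the other as ')' turns such a sequence into a balanced string of 14 pairs, so the count is C_14. So A = C_14 = 2674440.
With 18 = 2·9 people, non-crossing handshake pairings are non-crossing perfect matchings on a circle, counted by C_9. So B = C_9 = 4862.
A + B = 2674440 + 4862 = 2679302.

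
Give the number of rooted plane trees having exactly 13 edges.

A rooted plane tree with 13 edges has 14 nodes, and the count is C_13.
C_13 = C(26,13)/14 = 10400600/14 = 742900.

742900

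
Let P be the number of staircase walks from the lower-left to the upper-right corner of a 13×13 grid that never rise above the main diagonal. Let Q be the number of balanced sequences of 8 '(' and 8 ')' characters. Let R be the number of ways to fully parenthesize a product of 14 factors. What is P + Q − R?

1430

Sub-diagonal monotone paths from (0,0) to (13,13) biject with Dyck paths of semilength 13, giving C_13. So P = C_13 = 742900.
Balanced strings of n pairs of brackets are counted by C_n; here n = 8. So Q = C_8 = 1430.
Parenthesizations of m factors correspond to full binary trees with m leaves, counted by C_{m−1}; m = 14 gives C_13. So R = C_13 = 742900.
P + Q − R = 742900 + 1430 − 742900 = 1430.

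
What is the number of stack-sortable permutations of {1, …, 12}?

By Knuth's characterisation, the stack-sortable permutations of length 12 are the 231-avoiders, numbering C_12.
C_12 = C_11 · 2(2·11+1)/(11+2) = 58786 · 46/13 = 208012.

208012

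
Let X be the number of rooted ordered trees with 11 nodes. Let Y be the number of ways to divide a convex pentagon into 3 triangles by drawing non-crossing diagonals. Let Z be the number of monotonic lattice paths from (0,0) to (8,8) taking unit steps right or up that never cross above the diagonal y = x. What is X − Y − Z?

15361

Rooted ordered (plane) trees on m nodes have m−1 edges and are counted by C_{m−1}; m = 11 gives C_10. So X = C_10 = 16796.
A convex 5-gon is triangulated into 3 triangles, and the number of such triangulations is the Catalan number C_{5−2} = C_3. So Y = C_3 = 5.
Monotone paths in an n×n grid that stay weakly below the diagonal are counted by C_n; here n = 8. So Z = C_8 = 1430.
X − Y − Z = 16796 − 5 − 1430 = 15361.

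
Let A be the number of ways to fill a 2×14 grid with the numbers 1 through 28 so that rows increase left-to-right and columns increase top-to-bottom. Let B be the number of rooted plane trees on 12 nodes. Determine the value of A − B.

2615654

By the hook-length formula (or a Dyck-path bijection), SYT of shape 2×14 number C_14. So A = C_14 = 2674440.
A rooted plane tree on 12 nodes has 11 edges, and such trees are counted by C_11. So B = C_11 = 58786.
A − B = 2674440 − 58786 = 2615654.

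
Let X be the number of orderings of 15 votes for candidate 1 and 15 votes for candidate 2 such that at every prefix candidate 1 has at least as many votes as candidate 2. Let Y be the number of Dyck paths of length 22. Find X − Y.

Ballot sequences with n votes each where one side never trails are Dyck words, counted by C_n; here n = 15. So X = C_15 = 9694845.
Dyck paths of semilength n (length 2n) are counted by C_n; here n = 11. So Y = C_11 = 58786.
X − Y = 9694845 − 58786 = 9636059.

9636059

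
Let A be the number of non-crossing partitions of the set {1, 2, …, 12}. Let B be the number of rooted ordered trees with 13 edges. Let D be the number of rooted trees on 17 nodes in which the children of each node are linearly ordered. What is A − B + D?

The non-crossing partitions of [12] form a lattice of size C_12. So A = C_12 = 208012.
Rooted ordered trees with n edges are counted by C_n; here n = 13. So B = C_13 = 742900.
Rooted ordered (plane) trees on m nodes have m−1 edges and are counted by C_{m−1}; m = 17 gives C_16. So D = C_16 = 35357670.
A − B + D = 208012 − 742900 + 35357670 = 34822782.

34822782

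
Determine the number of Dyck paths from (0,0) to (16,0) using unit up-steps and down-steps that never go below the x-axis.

A Dyck path with 8 up-steps and 8 down-steps has semilength 8, so there are C_8 of them.
C_8 = C(16,8)/9 = 12870/9 = 1430.

1430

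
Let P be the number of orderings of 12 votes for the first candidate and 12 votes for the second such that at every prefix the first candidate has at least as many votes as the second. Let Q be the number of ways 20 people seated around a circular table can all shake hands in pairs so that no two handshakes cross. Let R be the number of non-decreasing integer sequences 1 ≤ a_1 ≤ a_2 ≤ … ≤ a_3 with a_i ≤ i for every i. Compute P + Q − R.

Reading a vote for the leader as '(' and for the other as ')' turns such a sequence into a balanced string of 12 pairs, so the count is C_12. So P = C_12 = 208012.
Non-crossing handshake pairings of 2n people are counted by C_n; 20 people gives n = 10. So Q = C_10 = 16796.
Weakly increasing sequences with a_i ≤ i biject with Dyck paths of semilength 3, so there are C_3. So R = C_3 = 5.
P + Q − R = 208012 + 16796 − 5 = 224803.

224803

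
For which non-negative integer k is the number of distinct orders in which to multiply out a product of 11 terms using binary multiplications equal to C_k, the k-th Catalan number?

Ways to associate a product of 11 factors correspond to binary trees on 11 leaves, so the count is C_10.

10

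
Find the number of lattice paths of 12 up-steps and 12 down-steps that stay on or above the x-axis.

Paths of 12 up- and 12 down-steps that never dip below the axis are Dyck paths; their count is C_12.
C_12 = C_11 · 2(2·11+1)/(11+2) = 58786 · 46/13 = 208012.

208012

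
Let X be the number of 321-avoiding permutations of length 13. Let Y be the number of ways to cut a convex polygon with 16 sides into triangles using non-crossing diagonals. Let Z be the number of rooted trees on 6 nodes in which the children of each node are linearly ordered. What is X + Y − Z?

Permutations of [n] avoiding any single length-3 pattern are counted by C_n; here n = 13. So X = C_13 = 742900.
A convex 16-gon is triangulated into 14 triangles, and the number of such triangulations is the Catalan number C_{16−2} = C_14. So Y = C_14 = 2674440.
A rooted plane tree on 6 nodes has 5 edges, and such trees are counted by C_5. So Z = C_5 = 42.
X + Y − Z = 742900 + 2674440 − 42 = 3417298.

3417298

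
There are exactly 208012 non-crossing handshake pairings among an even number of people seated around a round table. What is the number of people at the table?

Non-crossing handshake pairings of 2n people are counted by C_n; 208012 = C_12.
So n = 12, and there are 2n = 24 people.

24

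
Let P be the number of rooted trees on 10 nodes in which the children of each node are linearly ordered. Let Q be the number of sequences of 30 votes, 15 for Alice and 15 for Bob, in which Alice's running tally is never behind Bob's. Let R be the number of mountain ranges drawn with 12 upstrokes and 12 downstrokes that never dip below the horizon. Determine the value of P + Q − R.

9491695

Rooted ordered (plane) trees on m nodes have m−1 edges and are counted by C_{m−1}; m = 10 gives C_9. So P = C_9 = 4862.
Reading a vote for the leader as '(' and for the other as ')' turns such a sequence into a balanced string of 15 pairs, so the count is C_15. So Q = C_15 = 9694845.
A Dyck path with 12 up-steps and 12 down-steps has semilength 12, so there are C_12 of them. So R = C_12 = 208012.
P + Q − R = 4862 + 9694845 − 208012 = 9491695.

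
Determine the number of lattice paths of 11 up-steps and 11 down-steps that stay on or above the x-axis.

Dyck paths of semilength n (length 2n) are counted by C_n; here n = 11.
C_11 = C_10 · 2(2·10+1)/(10+2) = 16796 · 42/12 = 58786.

58786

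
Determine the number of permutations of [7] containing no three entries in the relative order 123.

429

Permutations of [n] avoiding any single length-3 pattern are counted by C_n; here n = 7.
C_7 = C(14,7)/8 = 3432/8 = 429.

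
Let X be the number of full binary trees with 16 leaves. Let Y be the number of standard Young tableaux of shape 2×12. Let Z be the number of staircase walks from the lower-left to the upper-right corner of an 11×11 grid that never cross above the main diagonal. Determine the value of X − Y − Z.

9428047

A full binary tree with L leaves has L−1 internal nodes and is counted by C_{L−1}; L = 16 gives C_15. So X = C_15 = 9694845.
By the hook-length formula (or a Dyck-path bijection), SYT of shape 2×12 number C_12. So Y = C_12 = 208012.
Sub-diagonal monotone paths from (0,0) to (11,11) biject with Dyck paths of semilength 11, giving C_11. So Z = C_11 = 58786.
X − Y − Z = 9694845 − 208012 − 58786 = 9428047.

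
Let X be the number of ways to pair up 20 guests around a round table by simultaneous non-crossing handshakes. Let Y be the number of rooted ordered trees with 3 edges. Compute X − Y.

Non-crossing handshake pairings of 2n people are counted by C_n; 20 people gives n = 10. So X = C_10 = 16796.
A rooted plane tree with 3 edges has 4 nodes, and the count is C_3. So Y = C_3 = 5.
X − Y = 16796 − 5 = 16791.

16791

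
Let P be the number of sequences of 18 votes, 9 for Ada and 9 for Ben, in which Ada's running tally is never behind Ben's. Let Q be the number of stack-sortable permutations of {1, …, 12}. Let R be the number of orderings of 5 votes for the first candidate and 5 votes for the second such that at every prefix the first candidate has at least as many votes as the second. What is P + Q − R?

212832

Reading a vote for the leader as '(' and for the other as ')' turns such a sequence into a balanced string of 9 pairs, so the count is C_9. So P = C_9 = 4862.
By Knuth's characterisation, the stack-sortable permutations of length 12 are the 231-avoiders, numbering C_12. So Q = C_12 = 208012.
Reading a vote for the leader as '(' and for the other as ')' turns such a sequence into a balanced string of 5 pairs, so the count is C_5. So R = C_5 = 42.
P + Q − R = 4862 + 208012 − 42 = 212832.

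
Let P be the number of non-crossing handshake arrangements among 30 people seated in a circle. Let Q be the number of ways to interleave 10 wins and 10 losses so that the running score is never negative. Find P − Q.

9678049

With 30 = 2·15 people, non-crossing handshake pairings are non-crossing perfect matchings on a circle, counted by C_15. So P = C_15 = 9694845.
Ballot sequences with n votes each where one side never trails are Dyck words, counted by C_n; here n = 10. So Q = C_10 = 16796.
P − Q = 9694845 − 16796 = 9678049.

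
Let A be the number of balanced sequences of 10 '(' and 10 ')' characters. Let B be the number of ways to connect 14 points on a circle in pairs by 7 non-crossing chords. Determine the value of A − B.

16367

Balanced strings of n pairs of brackets are counted by C_n; here n = 10. So A = C_10 = 16796.
Non-crossing perfect matchings of 2n points on a circle are counted by C_n; with 14 points, n = 7. So B = C_7 = 429.
A − B = 16796 − 429 = 16367.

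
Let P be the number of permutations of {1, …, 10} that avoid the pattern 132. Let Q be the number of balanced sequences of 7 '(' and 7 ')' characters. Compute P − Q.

16367

Permutations of [n] avoiding any single length-3 pattern are counted by C_n; here n = 10. So P = C_10 = 16796.
Balanced strings of n pairs of brackets are counted by C_n; here n = 7. So Q = C_7 = 429.
P − Q = 16796 − 429 = 16367.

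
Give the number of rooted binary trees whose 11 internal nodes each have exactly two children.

The number of full binary trees on 11 internal nodes is the Catalan number C_11.
C_11 = 58786.

58786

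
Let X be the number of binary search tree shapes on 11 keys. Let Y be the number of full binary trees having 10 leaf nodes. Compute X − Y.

Rooted binary trees with 11 nodes (each child slot possibly empty) number C_11. So X = C_11 = 58786.
Full binary trees with 10 leaves have 10−1 = 9 internal nodes, so there are C_9 of them. So Y = C_9 = 4862.
X − Y = 58786 − 4862 = 53924.

53924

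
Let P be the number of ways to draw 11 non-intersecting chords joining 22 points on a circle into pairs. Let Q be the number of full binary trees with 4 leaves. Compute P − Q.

58781

Pairing 22 circle points by 11 non-crossing chords gives C_11 matchings. So P = C_11 = 58786.
A full binary tree with L leaves has L−1 internal nodes and is counted by C_{L−1}; L = 4 gives C_3. So Q = C_3 = 5.
P − Q = 58786 − 5 = 58781.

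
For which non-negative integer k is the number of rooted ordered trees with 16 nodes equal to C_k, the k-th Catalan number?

15

Rooted ordered (plane) trees on m nodes have m−1 edges and are counted by C_{m−1}; m = 16 gives C_15.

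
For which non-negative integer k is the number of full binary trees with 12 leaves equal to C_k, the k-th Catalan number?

11

A full binary tree with L leaves has L−1 internal nodes and is counted by C_{L−1}; L = 12 gives C_11.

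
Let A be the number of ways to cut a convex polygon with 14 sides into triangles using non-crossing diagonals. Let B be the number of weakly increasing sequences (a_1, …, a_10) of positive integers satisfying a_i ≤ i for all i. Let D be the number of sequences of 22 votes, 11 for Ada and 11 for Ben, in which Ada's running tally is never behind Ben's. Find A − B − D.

132430

The number of triangulations of a 14-gon is the Catalan number C_12 (index = sides − 2). So A = C_12 = 208012.
Weakly increasing sequences with a_i ≤ i biject with Dyck paths of semilength 10, so there are C_10. So B = C_10 = 16796.
Reading a vote for the leader as '(' and for the other as ')' turns such a sequence into a balanced string of 11 pairs, so the count is C_11. So D = C_11 = 58786.
A − B − D = 208012 − 16796 − 58786 = 132430.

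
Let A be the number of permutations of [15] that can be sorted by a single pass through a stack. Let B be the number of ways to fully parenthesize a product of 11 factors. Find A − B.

9678049

By Knuth's characterisation, the stack-sortable permutations of length 15 are the 231-avoiders, numbering C_15. So A = C_15 = 9694845.
Parenthesizations of m factors correspond to full binary trees with m leaves, counted by C_{m−1}; m = 11 gives C_10. So B = C_10 = 16796.
A − B = 9694845 − 16796 = 9678049.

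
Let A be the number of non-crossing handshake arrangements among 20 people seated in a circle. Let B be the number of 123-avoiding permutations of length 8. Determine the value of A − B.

15366

Non-crossing handshake pairings of 2n people are counted by C_n; 20 people gives n = 10. So A = C_10 = 16796.
For any fixed pattern of length 3, the pattern-avoiding permutations of [8] number C_8. So B = C_8 = 1430.
A − B = 16796 − 1430 = 15366.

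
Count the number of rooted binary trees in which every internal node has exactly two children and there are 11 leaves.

16796

Full binary trees with 11 leaves have 11−1 = 10 internal nodes, so there are C_10 of them.
C_10 = 16796.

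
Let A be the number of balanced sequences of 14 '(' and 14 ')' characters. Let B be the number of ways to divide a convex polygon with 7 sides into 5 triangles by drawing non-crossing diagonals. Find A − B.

2674398

Balanced strings of n pairs of brackets are counted by C_n; here n = 14. So A = C_14 = 2674440.
Triangulations of a convex m-gon are counted by C_{m−2}; with m = 7 this is C_5. So B = C_5 = 42.
A − B = 2674440 − 42 = 2674398.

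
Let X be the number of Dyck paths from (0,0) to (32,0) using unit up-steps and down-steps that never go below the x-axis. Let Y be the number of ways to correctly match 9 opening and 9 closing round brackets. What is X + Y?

Dyck paths of semilength n (length 2n) are counted by C_n; here n = 16. So X = C_16 = 35357670.
With 9 pairs the number of balanced bracket strings is the Catalan number C_9. So Y = C_9 = 4862.
X + Y = 35357670 + 4862 = 35362532.

35362532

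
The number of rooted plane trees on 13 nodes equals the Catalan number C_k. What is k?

A rooted plane tree on 13 nodes has 12 edges, and such trees are counted by C_12.

12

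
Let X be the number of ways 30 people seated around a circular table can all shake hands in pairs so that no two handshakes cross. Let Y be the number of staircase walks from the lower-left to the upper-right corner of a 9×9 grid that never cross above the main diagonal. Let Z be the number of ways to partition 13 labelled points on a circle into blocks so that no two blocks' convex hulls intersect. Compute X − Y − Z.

Non-crossing handshake pairings of 2n people are counted by C_n; 30 people gives n = 15. So X = C_15 = 9694845.
Monotone paths in an n×n grid that stay weakly below the diagonal are counted by C_n; here n = 9. So Y = C_9 = 4862.
The non-crossing partitions of [13] form a lattice of size C_13. So Z = C_13 = 742900.
X − Y − Z = 9694845 − 4862 − 742900 = 8947083.

8947083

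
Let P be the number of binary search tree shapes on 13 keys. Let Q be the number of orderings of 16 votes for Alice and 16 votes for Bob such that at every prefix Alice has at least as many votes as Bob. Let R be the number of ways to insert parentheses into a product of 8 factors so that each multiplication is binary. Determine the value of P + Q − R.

36100141

Rooted binary trees with 13 nodes (each child slot possibly empty) number C_13. So P = C_13 = 742900.
Reading a vote for the leader as '(' and for the other as ')' turns such a sequence into a balanced string of 16 pairs, so the count is C_16. So Q = C_16 = 35357670.
Parenthesizations of m factors correspond to full binary trees with m leaves, counted by C_{m−1}; m = 8 gives C_7. So R = C_7 = 429.
P + Q − R = 742900 + 35357670 − 429 = 36100141.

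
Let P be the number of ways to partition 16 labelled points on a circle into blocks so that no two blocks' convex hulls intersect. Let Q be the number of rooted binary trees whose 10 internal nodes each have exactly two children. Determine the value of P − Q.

The non-crossing partitions of [16] form a lattice of size C_16. So P = C_16 = 35357670.
The number of full binary trees on 10 internal nodes is the Catalan number C_10. So Q = C_10 = 16796.
P − Q = 35357670 − 16796 = 35340874.

35340874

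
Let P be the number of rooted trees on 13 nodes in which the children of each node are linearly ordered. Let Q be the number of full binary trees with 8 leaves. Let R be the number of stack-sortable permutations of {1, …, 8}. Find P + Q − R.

Rooted ordered (plane) trees on m nodes have m−1 edges and are counted by C_{m−1}; m = 13 gives C_12. So P = C_12 = 208012.
A full binary tree with L leaves has L−1 internal nodes and is counted by C_{L−1}; L = 8 gives C_7. So Q = C_7 = 429.
Stack-sortable permutations are exactly the 231-avoiding ones, counted by C_n; here n = 8. So R = C_8 = 1430.
P + Q − R = 208012 + 429 − 1430 = 207011.

207011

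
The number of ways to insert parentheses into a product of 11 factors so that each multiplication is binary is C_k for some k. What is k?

10

Bracketing 11 factors into binary products is counted by C_{11−1} = C_10.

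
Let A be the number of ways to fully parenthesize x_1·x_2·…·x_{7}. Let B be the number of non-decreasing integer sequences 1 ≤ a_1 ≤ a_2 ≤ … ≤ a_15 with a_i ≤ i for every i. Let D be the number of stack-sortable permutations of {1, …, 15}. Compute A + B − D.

132

Bracketing 7 factors into binary products is counted by C_{7−1} = C_6. So A = C_6 = 132.
Weakly increasing sequences with a_i ≤ i biject with Dyck paths of semilength 15, so there are C_15. So B = C_15 = 9694845.
Stack-sortable permutations are exactly the 231-avoiding ones, counted by C_n; here n = 15. So D = C_15 = 9694845.
A + B − D = 132 + 9694845 − 9694845 = 132.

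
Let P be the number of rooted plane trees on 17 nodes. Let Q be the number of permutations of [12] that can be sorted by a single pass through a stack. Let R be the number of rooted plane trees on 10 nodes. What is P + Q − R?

A rooted plane tree on 17 nodes has 16 edges, and such trees are counted by C_16. So P = C_16 = 35357670.
By Knuth's characterisation, the stack-sortable permutations of length 12 are the 231-avoiders, numbering C_12. So Q = C_12 = 208012.
Rooted ordered (plane) trees on m nodes have m−1 edges and are counted by C_{m−1}; m = 10 gives C_9. So R = C_9 = 4862.
P + Q − R = 35357670 + 208012 − 4862 = 35560820.

35560820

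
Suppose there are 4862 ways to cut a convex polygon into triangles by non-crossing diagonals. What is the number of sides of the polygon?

11

Triangulations of a convex m-gon are counted by C_{m−2}. Since C_9 = 4862, the index is 9.
So m − 2 = 9, giving m = 11 sides.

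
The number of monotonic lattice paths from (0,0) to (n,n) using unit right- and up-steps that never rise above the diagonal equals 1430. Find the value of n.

Such diagonal-avoiding paths in an n×n grid are counted by C_n. The Catalan number equal to 1430 is C_8.

8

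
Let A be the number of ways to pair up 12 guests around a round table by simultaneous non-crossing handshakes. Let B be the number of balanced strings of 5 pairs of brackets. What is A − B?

90

With 12 = 2·6 people, non-crossing handshake pairings are non-crossing perfect matchings on a circle, counted by C_6. So A = C_6 = 132.
With 5 pairs the number of balanced bracket strings is the Catalan number C_5. So B = C_5 = 42.
A − B = 132 − 42 = 90.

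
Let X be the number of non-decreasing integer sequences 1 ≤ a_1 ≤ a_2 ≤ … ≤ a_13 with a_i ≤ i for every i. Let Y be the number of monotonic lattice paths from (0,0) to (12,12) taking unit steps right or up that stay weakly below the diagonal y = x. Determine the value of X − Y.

534888

Weakly increasing sequences with a_i ≤ i biject with Dyck paths of semilength 13, so there are C_13. So X = C_13 = 742900.
Monotone paths in an n×n grid that stay weakly below the diagonal are counted by C_n; here n = 12. So Y = C_12 = 208012.
X − Y = 742900 − 208012 = 534888.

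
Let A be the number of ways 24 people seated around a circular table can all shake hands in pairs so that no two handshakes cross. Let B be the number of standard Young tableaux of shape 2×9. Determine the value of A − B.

203150

Non-crossing handshake pairings of 2n people are counted by C_n; 24 people gives n = 12. So A = C_12 = 208012.
Standard Young tableaux of shape 2×n are counted by C_n; here n = 9. So B = C_9 = 4862.
A − B = 208012 − 4862 = 203150.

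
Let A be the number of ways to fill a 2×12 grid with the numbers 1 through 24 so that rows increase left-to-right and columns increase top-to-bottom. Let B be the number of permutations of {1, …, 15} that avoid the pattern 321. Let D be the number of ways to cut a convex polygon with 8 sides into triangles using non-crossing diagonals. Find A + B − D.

By the hook-length formula (or a Dyck-path bijection), SYT of shape 2×12 number C_12. So A = C_12 = 208012.
Permutations of [n] avoiding any single length-3 pattern are counted by C_n; here n = 15. So B = C_15 = 9694845.
A convex 8-gon is triangulated into 6 triangles, and the number of such triangulations is the Catalan number C_{8−2} = C_6. So D = C_6 = 132.
A + B − D = 208012 + 9694845 − 132 = 9902725.

9902725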